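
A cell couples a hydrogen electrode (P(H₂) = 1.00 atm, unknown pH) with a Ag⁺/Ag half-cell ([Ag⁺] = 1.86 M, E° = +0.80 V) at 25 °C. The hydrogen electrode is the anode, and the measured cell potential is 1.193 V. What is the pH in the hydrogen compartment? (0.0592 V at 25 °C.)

E°_cell = 0.80 V and n = 2.
log Q = n(E° − E)/0.0592 = 2×(0.80 − 1.193)/0.0592 = -13.277.
With Q = [H⁺]^2 / ([Ag⁺]^2·P(H₂)), solving for [H⁺] gives log[H⁺] = -6.369, so pH = 6.37.

pH = 6.37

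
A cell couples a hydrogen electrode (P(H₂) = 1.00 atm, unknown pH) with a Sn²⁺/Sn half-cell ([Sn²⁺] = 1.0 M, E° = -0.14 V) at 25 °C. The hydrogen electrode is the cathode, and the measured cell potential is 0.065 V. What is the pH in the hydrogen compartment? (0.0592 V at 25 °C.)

pH = 1.27

E°_cell = 0.14 V and n = 2.
log Q = n(E° − E)/0.0592 = 2×(0.14 − 0.065)/0.0592 = 2.534.
With Q = [Sn²⁺]·P(H₂) / [H⁺]^2, solving for [H⁺] gives log[H⁺] = -1.267, so pH = 1.27.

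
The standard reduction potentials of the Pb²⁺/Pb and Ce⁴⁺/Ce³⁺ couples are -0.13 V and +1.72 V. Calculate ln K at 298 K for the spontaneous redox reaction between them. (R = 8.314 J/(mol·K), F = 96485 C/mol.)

ln K = 144.1

E°_cell = +1.72 − (-0.13) = 1.85 V, with n = 2 electrons transferred.
At equilibrium E = 0, so the Nernst equation gives ln K = nFE°/RT = (2)(96485)(1.85)/((8.314)(298)) = 144.09.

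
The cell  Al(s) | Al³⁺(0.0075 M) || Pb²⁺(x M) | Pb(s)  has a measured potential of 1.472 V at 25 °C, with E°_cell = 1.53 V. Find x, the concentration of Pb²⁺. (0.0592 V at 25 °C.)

From the Nernst equation, log Q = n(E° − E)/0.0592 = 6(1.53 − 1.472)/0.0592 = 5.878, so Q = 7.56 × 10^5.
With Q = [Al³⁺]^2/[Pb²⁺]^3 and the known concentrations, [Pb²⁺]^3 in the denominator gives [Pb²⁺] = 4.2 × 10^-4 M.

4.2 × 10^-4 M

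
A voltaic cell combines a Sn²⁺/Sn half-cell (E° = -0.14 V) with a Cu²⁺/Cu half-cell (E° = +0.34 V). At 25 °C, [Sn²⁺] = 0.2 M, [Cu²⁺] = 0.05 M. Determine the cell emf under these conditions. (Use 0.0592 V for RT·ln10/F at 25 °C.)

The Cu²⁺/Cu couple has the higher reduction potential and acts as the cathode, so E°_cell = +0.34 − (-0.14) = 0.48 V.
Balancing electrons gives n = 2; the reaction quotient is Q = [Sn²⁺]/[Cu²⁺] = 4.00.
At 25 °C, E = E° − (0.0592/n) log Q = 0.48 − (0.0592/2)(0.602) = 0.480 − 0.018 = 0.462 V.

0.462 V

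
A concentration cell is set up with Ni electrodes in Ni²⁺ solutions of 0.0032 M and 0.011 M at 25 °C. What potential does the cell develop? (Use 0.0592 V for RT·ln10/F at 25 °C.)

Both half-cells are Ni²⁺/Ni, so E°_cell = 0. The concentrated side is the cathode; the cell reaction moves Ni²⁺ from high to low concentration with n = 2.
Q = [Ni²⁺]_dilute/[Ni²⁺]_conc = 0.0032/0.011 = 0.291.
E = 0 − (0.0592/2) log Q = −(0.0592/2)(-0.536) = 0.0159 V.

0.016 V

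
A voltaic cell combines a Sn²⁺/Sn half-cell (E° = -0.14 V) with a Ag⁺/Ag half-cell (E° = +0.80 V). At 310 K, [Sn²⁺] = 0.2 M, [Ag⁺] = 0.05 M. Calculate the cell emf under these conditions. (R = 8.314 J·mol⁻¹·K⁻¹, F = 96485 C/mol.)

The Ag⁺/Ag couple has the higher reduction potential and acts as the cathode, so E°_cell = +0.80 − (-0.14) = 0.94 V.
Balancing electrons gives n = 2; the reaction quotient is Q = [Sn²⁺]/[Ag⁺]^2 = 80.0.
E = E° − (RT/nF) ln Q = 0.94 − (8.314×310)/(2×96485) × (4.382) = 0.940 − 0.059 = 0.881 V.

0.881 V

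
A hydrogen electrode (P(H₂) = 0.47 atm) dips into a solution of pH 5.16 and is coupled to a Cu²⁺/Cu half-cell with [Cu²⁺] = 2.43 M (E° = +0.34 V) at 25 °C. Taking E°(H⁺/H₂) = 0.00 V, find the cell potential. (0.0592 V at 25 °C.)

0.65 V

The Cu²⁺/Cu couple is the cathode, so E°_cell = 0.34 V; n = 2.
[H⁺] = 10^(−5.16) = 6.9 × 10^-6 M, and Q = [H⁺]^2 / ([Cu²⁺]·P(H₂)) = 4.19 × 10^-11.
E = E° − (0.0592/2) log Q = 0.34 − (0.0592/2)(-10.378) = 0.647 V.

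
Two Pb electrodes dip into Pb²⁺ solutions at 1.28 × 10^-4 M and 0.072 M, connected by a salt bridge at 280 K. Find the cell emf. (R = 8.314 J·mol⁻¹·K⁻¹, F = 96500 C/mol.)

0.076 V

Both half-cells are Pb²⁺/Pb, so E°_cell = 0. The concentrated side is the cathode; the cell reaction moves Pb²⁺ from high to low concentration with n = 2.
Q = [Pb²⁺]_dilute/[Pb²⁺]_conc = 1.28 × 10^-4/0.072 = 0.00178.
E = 0 − (RT/nF) ln Q = −((8.314×280)/(2×96500))(-6.332) = 0.0764 V.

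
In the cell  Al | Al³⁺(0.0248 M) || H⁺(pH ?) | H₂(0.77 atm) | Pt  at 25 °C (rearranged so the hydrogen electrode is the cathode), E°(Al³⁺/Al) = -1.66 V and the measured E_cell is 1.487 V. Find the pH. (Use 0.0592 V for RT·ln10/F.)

E°_cell = 1.66 V and n = 6.
log Q = n(E° − E)/0.0592 = 6×(1.66 − 1.487)/0.0592 = 17.534.
With Q = [Al³⁺]^2·P(H₂)^3 / [H⁺]^6, solving for [H⁺] gives log[H⁺] = -3.514, so pH = 3.51.

pH = 3.51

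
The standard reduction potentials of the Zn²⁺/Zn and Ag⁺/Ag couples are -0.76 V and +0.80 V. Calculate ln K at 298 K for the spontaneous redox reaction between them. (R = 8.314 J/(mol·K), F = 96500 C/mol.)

E°_cell = +0.80 − (-0.76) = 1.56 V, with n = 2 electrons transferred.
At equilibrium E = 0, so the Nernst equation gives ln K = nFE°/RT = (2)(96500)(1.56)/((8.314)(298)) = 121.52.

ln K = 121.5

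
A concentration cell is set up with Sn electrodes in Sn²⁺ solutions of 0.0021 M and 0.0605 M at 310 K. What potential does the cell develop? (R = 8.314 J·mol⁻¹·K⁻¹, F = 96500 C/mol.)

0.045 V

Both half-cells are Sn²⁺/Sn, so E°_cell = 0. The concentrated side is the cathode; the cell reaction moves Sn²⁺ from high to low concentration with n = 2.
Q = [Sn²⁺]_dilute/[Sn²⁺]_conc = 0.0021/0.0605 = 0.0347.
E = 0 − (RT/nF) ln Q = −((8.314×310)/(2×96500))(-3.361) = 0.0449 V.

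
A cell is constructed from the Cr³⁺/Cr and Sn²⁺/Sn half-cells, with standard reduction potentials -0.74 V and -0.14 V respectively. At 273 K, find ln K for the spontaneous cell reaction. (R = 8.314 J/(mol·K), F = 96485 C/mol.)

ln K = 153.0

E°_cell = -0.14 − (-0.74) = 0.60 V, with n = 6 electrons transferred.
At equilibrium E = 0, so the Nernst equation gives ln K = nFE°/RT = (6)(96485)(0.60)/((8.314)(273)) = 153.03.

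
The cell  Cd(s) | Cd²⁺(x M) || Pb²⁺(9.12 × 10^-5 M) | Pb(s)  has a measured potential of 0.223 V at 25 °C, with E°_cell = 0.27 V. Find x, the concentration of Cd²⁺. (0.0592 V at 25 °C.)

0.0035 M

From the Nernst equation, log Q = n(E° − E)/0.0592 = 2(0.27 − 0.223)/0.0592 = 1.588, so Q = 38.7.
With Q = [Cd²⁺]/[Pb²⁺] and the known concentrations, [Cd²⁺] in the numerator gives [Cd²⁺] = 0.0035 M.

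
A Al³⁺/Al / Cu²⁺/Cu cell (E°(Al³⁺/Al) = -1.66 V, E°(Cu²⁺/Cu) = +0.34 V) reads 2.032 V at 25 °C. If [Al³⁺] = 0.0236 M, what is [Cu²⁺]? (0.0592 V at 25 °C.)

From the Nernst equation, log Q = n(E° − E)/0.0592 = 6(2.00 − 2.032)/0.0592 = -3.243, so Q = 5.71 × 10^-4.
With Q = [Al³⁺]^2/[Cu²⁺]^3 and the known concentrations, [Cu²⁺]^3 in the denominator gives [Cu²⁺] = 0.99 M.

0.99 M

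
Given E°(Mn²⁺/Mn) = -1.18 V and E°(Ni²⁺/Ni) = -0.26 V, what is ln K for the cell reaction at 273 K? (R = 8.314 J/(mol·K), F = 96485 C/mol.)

E°_cell = -0.26 − (-1.18) = 0.92 V, with n = 2 electrons transferred.
At equilibrium E = 0, so the Nernst equation gives ln K = nFE°/RT = (2)(96485)(0.92)/((8.314)(273)) = 78.22.

ln K = 78.2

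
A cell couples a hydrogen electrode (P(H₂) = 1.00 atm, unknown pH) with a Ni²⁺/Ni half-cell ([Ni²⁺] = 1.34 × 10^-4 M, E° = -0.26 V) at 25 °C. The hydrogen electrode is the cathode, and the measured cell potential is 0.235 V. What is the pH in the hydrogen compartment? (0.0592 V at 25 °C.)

E°_cell = 0.26 V and n = 2.
log Q = n(E° − E)/0.0592 = 2×(0.26 − 0.235)/0.0592 = 0.845.
With Q = [Ni²⁺]·P(H₂) / [H⁺]^2, solving for [H⁺] gives log[H⁺] = -2.359, so pH = 2.36.

pH = 2.36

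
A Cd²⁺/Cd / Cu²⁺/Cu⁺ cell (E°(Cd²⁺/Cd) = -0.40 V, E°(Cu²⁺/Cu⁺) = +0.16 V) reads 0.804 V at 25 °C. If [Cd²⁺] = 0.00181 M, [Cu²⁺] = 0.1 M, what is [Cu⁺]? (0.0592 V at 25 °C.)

From the Nernst equation, log Q = n(E° − E)/0.0592 = 2(0.56 − 0.804)/0.0592 = -8.243, so Q = 5.71 × 10^-9.
With Q = [Cd²⁺]·[Cu⁺]^2/[Cu²⁺]^2 and the known concentrations, [Cu⁺]^2 in the numerator gives [Cu⁺] = 1.8 × 10^-4 M.

1.8 × 10^-4 M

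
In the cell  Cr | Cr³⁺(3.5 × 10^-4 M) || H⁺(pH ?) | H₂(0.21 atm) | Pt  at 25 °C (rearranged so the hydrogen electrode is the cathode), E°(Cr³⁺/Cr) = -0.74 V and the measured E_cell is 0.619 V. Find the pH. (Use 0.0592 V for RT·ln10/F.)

pH = 3.53

E°_cell = 0.74 V and n = 6.
log Q = n(E° − E)/0.0592 = 6×(0.74 − 0.619)/0.0592 = 12.264.
With Q = [Cr³⁺]^2·P(H₂)^3 / [H⁺]^6, solving for [H⁺] gives log[H⁺] = -3.535, so pH = 3.53.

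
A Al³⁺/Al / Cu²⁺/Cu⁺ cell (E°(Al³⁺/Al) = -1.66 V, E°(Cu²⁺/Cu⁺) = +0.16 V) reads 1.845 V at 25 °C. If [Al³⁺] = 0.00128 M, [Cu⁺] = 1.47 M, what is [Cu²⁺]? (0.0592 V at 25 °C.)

From the Nernst equation, log Q = n(E° − E)/0.0592 = 3(1.82 − 1.845)/0.0592 = -1.267, so Q = 0.0541.
With Q = [Al³⁺]·[Cu⁺]^3/[Cu²⁺]^3 and the known concentrations, [Cu²⁺]^3 in the denominator gives [Cu²⁺] = 0.42 M.

0.42 M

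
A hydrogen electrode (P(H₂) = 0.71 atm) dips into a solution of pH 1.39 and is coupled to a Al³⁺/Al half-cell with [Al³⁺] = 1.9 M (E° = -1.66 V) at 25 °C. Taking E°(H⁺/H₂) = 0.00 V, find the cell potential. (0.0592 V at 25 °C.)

The hydrogen couple is the cathode, so E°_cell = 1.66 V; n = 6.
[H⁺] = 10^(−1.39) = 0.041 M, and Q = [Al³⁺]^2·P(H₂)^3 / [H⁺]^6 = 2.83 × 10^8.
E = E° − (0.0592/6) log Q = 1.66 − (0.0592/6)(8.451) = 1.577 V.

1.58 V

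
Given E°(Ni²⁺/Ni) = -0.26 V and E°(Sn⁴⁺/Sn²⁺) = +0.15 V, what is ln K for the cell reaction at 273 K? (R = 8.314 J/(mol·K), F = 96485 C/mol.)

ln K = 34.9

E°_cell = +0.15 − (-0.26) = 0.41 V, with n = 2 electrons transferred.
At equilibrium E = 0, so the Nernst equation gives ln K = nFE°/RT = (2)(96485)(0.41)/((8.314)(273)) = 34.86.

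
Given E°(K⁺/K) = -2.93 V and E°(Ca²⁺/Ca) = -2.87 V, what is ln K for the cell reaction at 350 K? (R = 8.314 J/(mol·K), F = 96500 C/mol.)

E°_cell = -2.87 − (-2.93) = 0.06 V, with n = 2 electrons transferred.
At equilibrium E = 0, so the Nernst equation gives ln K = nFE°/RT = (2)(96500)(0.06)/((8.314)(350)) = 3.98.

ln K = 4.0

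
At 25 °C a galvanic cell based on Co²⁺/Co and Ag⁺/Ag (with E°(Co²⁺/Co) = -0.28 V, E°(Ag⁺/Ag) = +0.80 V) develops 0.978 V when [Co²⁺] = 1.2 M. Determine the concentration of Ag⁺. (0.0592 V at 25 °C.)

0.021 M

From the Nernst equation, log Q = n(E° − E)/0.0592 = 2(1.08 − 0.978)/0.0592 = 3.446, so Q = 2790.
With Q = [Co²⁺]/[Ag⁺]^2 and the known concentrations, [Ag⁺]^2 in the denominator gives [Ag⁺] = 0.021 M.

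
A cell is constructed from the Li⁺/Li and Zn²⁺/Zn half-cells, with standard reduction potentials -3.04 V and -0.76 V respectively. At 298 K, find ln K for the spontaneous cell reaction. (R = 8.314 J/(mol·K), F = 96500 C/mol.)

ln K = 177.6

E°_cell = -0.76 − (-3.04) = 2.28 V, with n = 2 electrons transferred.
At equilibrium E = 0, so the Nernst equation gives ln K = nFE°/RT = (2)(96500)(2.28)/((8.314)(298)) = 177.61.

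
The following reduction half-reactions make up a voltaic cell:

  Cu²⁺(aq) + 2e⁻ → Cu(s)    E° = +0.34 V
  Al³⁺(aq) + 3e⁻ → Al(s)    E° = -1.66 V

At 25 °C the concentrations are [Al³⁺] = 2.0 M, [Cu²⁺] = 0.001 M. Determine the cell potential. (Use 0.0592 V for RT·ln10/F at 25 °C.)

1.91 V

The Cu²⁺/Cu couple has the higher reduction potential and acts as the cathode, so E°_cell = +0.34 − (-1.66) = 2.00 V.
Balancing electrons gives n = 6; the reaction quotient is Q = [Al³⁺]^2/[Cu²⁺]^3 = 4 × 10^9.
At 25 °C, E = E° − (0.0592/n) log Q = 2.00 − (0.0592/6)(9.602) = 2.000 − 0.095 = 1.905 V.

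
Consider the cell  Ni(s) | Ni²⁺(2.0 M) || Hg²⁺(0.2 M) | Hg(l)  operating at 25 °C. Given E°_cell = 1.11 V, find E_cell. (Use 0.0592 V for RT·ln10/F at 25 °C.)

Balancing electrons gives n = 2; the reaction quotient is Q = [Ni²⁺]/[Hg²⁺] = 10.0.
At 25 °C, E = E° − (0.0592/n) log Q = 1.11 − (0.0592/2)(1.000) = 1.110 − 0.030 = 1.080 V.

1.08 V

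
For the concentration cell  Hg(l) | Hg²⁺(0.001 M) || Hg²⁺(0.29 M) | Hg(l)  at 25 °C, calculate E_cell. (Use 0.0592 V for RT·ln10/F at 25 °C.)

Both half-cells are Hg²⁺/Hg, so E°_cell = 0. The concentrated side is the cathode; the cell reaction moves Hg²⁺ from high to low concentration with n = 2.
Q = [Hg²⁺]_dilute/[Hg²⁺]_conc = 0.001/0.29 = 0.00345.
E = 0 − (0.0592/2) log Q = −(0.0592/2)(-2.462) = 0.0729 V.

0.073 V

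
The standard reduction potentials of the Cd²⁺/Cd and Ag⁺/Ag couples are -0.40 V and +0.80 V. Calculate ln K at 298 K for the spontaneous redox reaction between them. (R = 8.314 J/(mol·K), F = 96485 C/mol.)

E°_cell = +0.80 − (-0.40) = 1.20 V, with n = 2 electrons transferred.
At equilibrium E = 0, so the Nernst equation gives ln K = nFE°/RT = (2)(96485)(1.20)/((8.314)(298)) = 93.46.

ln K = 93.5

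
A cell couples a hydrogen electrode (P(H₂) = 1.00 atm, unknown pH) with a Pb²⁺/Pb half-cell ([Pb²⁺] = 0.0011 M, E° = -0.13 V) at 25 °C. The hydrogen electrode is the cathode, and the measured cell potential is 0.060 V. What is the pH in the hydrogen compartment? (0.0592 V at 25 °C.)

pH = 2.66

E°_cell = 0.13 V and n = 2.
log Q = n(E° − E)/0.0592 = 2×(0.13 − 0.060)/0.0592 = 2.365.
With Q = [Pb²⁺]·P(H₂) / [H⁺]^2, solving for [H⁺] gives log[H⁺] = -2.662, so pH = 2.66.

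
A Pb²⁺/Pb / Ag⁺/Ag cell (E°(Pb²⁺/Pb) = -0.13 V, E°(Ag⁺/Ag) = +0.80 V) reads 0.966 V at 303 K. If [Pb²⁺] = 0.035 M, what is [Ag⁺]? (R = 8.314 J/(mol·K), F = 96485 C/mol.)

From the Nernst equation, ln Q = nF(E° − E)/RT = 2×96485×(0.93 − 0.966)/(8.314×303) = -2.758, so Q = 0.0634.
With Q = [Pb²⁺]/[Ag⁺]^2 and the known concentrations, [Ag⁺]^2 in the denominator gives [Ag⁺] = 0.74 M.

0.74 M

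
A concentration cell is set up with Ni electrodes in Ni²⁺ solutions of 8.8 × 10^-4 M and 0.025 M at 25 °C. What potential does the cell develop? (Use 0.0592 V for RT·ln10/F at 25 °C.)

Both half-cells are Ni²⁺/Ni, so E°_cell = 0. The concentrated side is the cathode; the cell reaction moves Ni²⁺ from high to low concentration with n = 2.
Q = [Ni²⁺]_dilute/[Ni²⁺]_conc = 8.8 × 10^-4/0.025 = 0.0352.
E = 0 − (0.0592/2) log Q = −(0.0592/2)(-1.453) = 0.0430 V.

0.043 V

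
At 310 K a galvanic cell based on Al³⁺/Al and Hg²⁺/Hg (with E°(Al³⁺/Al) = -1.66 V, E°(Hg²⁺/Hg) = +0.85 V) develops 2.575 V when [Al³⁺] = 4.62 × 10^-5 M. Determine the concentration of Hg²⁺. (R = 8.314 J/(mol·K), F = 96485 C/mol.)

From the Nernst equation, ln Q = nF(E° − E)/RT = 6×96485×(2.51 − 2.575)/(8.314×310) = -14.600, so Q = 4.56 × 10^-7.
With Q = [Al³⁺]^2/[Hg²⁺]^3 and the known concentrations, [Hg²⁺]^3 in the denominator gives [Hg²⁺] = 0.17 M.

0.17 M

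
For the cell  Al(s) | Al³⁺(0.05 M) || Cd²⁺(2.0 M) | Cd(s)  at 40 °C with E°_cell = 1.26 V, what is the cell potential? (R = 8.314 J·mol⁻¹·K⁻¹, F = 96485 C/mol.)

Balancing electrons gives n = 6; the reaction quotient is Q = [Al³⁺]^2/[Cd²⁺]^3 = 3.13 × 10^-4.
E = E° − (RT/nF) ln Q = 1.26 − (8.314×313)/(6×96485) × (-8.071) = 1.260 + 0.036 = 1.296 V.

1.30 V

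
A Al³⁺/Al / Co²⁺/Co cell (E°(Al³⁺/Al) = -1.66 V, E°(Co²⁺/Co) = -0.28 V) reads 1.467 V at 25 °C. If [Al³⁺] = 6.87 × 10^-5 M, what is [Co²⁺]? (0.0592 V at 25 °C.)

From the Nernst equation, log Q = n(E° − E)/0.0592 = 6(1.38 − 1.467)/0.0592 = -8.818, so Q = 1.52 × 10^-9.
With Q = [Al³⁺]^2/[Co²⁺]^3 and the known concentrations, [Co²⁺]^3 in the denominator gives [Co²⁺] = 1.5 M.

1.5 M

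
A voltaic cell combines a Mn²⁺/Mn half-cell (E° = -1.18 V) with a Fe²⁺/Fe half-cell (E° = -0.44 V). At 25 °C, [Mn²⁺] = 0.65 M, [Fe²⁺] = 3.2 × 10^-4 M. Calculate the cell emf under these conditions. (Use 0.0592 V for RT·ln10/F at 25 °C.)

The Fe²⁺/Fe couple has the higher reduction potential and acts as the cathode, so E°_cell = -0.44 − (-1.18) = 0.74 V.
Balancing electrons gives n = 2; the reaction quotient is Q = [Mn²⁺]/[Fe²⁺] = 2030.
At 25 °C, E = E° − (0.0592/n) log Q = 0.74 − (0.0592/2)(3.308) = 0.740 − 0.098 = 0.642 V.

0.642 V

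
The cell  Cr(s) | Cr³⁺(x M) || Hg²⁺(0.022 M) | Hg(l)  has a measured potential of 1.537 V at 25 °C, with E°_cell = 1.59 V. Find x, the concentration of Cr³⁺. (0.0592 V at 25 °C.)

From the Nernst equation, log Q = n(E° − E)/0.0592 = 6(1.59 − 1.537)/0.0592 = 5.372, so Q = 2.35 × 10^5.
With Q = [Cr³⁺]^2/[Hg²⁺]^3 and the known concentrations, [Cr³⁺]^2 in the numerator gives [Cr³⁺] = 1.6 M.

1.6 M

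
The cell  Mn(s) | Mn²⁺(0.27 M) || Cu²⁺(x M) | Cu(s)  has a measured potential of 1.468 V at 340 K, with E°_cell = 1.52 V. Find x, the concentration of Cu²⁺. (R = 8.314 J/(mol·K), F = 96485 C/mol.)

From the Nernst equation, ln Q = nF(E° − E)/RT = 2×96485×(1.52 − 1.468)/(8.314×340) = 3.550, so Q = 34.8.
With Q = [Mn²⁺]/[Cu²⁺] and the known concentrations, [Cu²⁺] in the denominator gives [Cu²⁺] = 0.0078 M.

0.0078 M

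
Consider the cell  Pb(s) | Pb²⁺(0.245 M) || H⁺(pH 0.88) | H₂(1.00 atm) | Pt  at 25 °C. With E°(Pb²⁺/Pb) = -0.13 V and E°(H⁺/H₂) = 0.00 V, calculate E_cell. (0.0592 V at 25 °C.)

The hydrogen couple is the cathode, so E°_cell = 0.13 V; n = 2.
[H⁺] = 10^(−0.88) = 0.13 M, and Q = [Pb²⁺]·P(H₂) / [H⁺]^2 = 14.1.
E = E° − (0.0592/2) log Q = 0.13 − (0.0592/2)(1.149) = 0.096 V.

0.096 V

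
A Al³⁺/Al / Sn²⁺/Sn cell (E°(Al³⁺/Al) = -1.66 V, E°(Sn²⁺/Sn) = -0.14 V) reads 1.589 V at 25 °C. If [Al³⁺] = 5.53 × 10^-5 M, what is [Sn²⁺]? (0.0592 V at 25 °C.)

From the Nernst equation, log Q = n(E° − E)/0.0592 = 6(1.52 − 1.589)/0.0592 = -6.993, so Q = 1.02 × 10^-7.
With Q = [Al³⁺]^2/[Sn²⁺]^3 and the known concentrations, [Sn²⁺]^3 in the denominator gives [Sn²⁺] = 0.31 M.

0.31 M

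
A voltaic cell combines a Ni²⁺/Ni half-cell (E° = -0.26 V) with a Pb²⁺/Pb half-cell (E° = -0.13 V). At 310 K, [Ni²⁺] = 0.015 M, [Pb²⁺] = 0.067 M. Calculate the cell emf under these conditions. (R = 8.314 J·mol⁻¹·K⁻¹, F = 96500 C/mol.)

0.150 V

The Pb²⁺/Pb couple has the higher reduction potential and acts as the cathode, so E°_cell = -0.13 − (-0.26) = 0.13 V.
Balancing electrons gives n = 2; the reaction quotient is Q = [Ni²⁺]/[Pb²⁺] = 0.224.
E = E° − (RT/nF) ln Q = 0.13 − (8.314×310)/(2×96500) × (-1.497) = 0.130 + 0.020 = 0.150 V.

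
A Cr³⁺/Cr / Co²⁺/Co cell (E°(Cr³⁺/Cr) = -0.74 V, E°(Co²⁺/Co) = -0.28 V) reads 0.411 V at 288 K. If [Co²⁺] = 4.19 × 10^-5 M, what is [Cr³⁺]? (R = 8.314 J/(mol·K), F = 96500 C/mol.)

1 × 10^-4 M

From the Nernst equation, ln Q = nF(E° − E)/RT = 6×96500×(0.46 − 0.411)/(8.314×288) = 11.849, so Q = 1.4 × 10^5.
With Q = [Cr³⁺]^2/[Co²⁺]^3 and the known concentrations, [Cr³⁺]^2 in the numerator gives [Cr³⁺] = 1 × 10^-4 M.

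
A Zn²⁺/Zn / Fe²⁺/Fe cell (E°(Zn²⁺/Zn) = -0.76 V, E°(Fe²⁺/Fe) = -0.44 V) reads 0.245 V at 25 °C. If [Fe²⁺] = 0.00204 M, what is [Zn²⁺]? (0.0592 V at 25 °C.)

From the Nernst equation, log Q = n(E° − E)/0.0592 = 2(0.32 − 0.245)/0.0592 = 2.534, so Q = 342.
With Q = [Zn²⁺]/[Fe²⁺] and the known concentrations, [Zn²⁺] in the numerator gives [Zn²⁺] = 0.7 M.

0.7 M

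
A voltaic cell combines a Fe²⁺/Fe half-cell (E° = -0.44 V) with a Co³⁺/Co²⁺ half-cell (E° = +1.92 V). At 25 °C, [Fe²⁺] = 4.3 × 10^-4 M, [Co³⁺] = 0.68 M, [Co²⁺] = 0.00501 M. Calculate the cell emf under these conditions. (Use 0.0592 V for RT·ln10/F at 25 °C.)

The Co³⁺/Co²⁺ couple has the higher reduction potential and acts as the cathode, so E°_cell = +1.92 − (-0.44) = 2.36 V.
Balancing electrons gives n = 2; the reaction quotient is Q = [Fe²⁺]·[Co²⁺]^2/[Co³⁺]^2 = 2.33 × 10^-8.
At 25 °C, E = E° − (0.0592/n) log Q = 2.36 − (0.0592/2)(-7.632) = 2.360 + 0.226 = 2.586 V.

2.59 V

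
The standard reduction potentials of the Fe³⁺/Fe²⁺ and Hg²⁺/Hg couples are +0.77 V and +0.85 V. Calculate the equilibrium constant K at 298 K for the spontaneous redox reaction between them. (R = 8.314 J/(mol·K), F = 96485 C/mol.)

E°_cell = +0.85 − (+0.77) = 0.08 V, with n = 2 electrons transferred.
At equilibrium E = 0, so the Nernst equation gives ln K = nFE°/RT = (2)(96485)(0.08)/((8.314)(298)) = 6.23.
K = e^6.23 = 510.

510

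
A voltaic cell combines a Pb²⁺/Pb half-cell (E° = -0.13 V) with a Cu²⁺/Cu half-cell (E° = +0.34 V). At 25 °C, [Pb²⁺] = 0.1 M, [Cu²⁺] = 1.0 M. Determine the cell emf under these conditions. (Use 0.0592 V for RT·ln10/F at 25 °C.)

The Cu²⁺/Cu couple has the higher reduction potential and acts as the cathode, so E°_cell = +0.34 − (-0.13) = 0.47 V.
Balancing electrons gives n = 2; the reaction quotient is Q = [Pb²⁺]/[Cu²⁺] = 0.100.
At 25 °C, E = E° − (0.0592/n) log Q = 0.47 − (0.0592/2)(-1.000) = 0.470 + 0.030 = 0.500 V.

0.500 V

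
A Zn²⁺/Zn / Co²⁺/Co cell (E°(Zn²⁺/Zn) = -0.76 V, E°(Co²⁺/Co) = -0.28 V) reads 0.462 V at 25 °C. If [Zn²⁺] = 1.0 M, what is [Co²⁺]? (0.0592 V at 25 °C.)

From the Nernst equation, log Q = n(E° − E)/0.0592 = 2(0.48 − 0.462)/0.0592 = 0.608, so Q = 4.06.
With Q = [Zn²⁺]/[Co²⁺] and the known concentrations, [Co²⁺] in the denominator gives [Co²⁺] = 0.25 M.

0.25 M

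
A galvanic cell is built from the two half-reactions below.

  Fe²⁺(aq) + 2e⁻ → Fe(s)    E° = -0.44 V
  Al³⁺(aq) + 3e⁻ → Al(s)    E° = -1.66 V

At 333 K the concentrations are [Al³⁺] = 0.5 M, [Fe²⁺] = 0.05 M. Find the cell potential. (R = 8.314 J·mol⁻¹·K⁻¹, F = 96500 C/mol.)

The Fe²⁺/Fe couple has the higher reduction potential and acts as the cathode, so E°_cell = -0.44 − (-1.66) = 1.22 V.
Balancing electrons gives n = 6; the reaction quotient is Q = [Al³⁺]^2/[Fe²⁺]^3 = 2000.
E = E° − (RT/nF) ln Q = 1.22 − (8.314×333)/(6×96500) × (7.601) = 1.220 − 0.036 = 1.184 V.

1.18 V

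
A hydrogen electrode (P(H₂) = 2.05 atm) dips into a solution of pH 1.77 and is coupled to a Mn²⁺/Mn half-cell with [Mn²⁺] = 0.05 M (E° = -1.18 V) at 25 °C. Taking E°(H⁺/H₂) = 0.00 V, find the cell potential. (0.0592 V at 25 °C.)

The hydrogen couple is the cathode, so E°_cell = 1.18 V; n = 2.
[H⁺] = 10^(−1.77) = 0.017 M, and Q = [Mn²⁺]·P(H₂) / [H⁺]^2 = 355.
E = E° − (0.0592/2) log Q = 1.18 − (0.0592/2)(2.551) = 1.104 V.

1.10 V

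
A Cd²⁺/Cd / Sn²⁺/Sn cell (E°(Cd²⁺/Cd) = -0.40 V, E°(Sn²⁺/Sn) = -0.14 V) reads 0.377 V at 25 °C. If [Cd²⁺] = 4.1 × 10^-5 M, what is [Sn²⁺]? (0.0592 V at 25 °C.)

0.37 M

From the Nernst equation, log Q = n(E° − E)/0.0592 = 2(0.26 − 0.377)/0.0592 = -3.953, so Q = 1.12 × 10^-4.
With Q = [Cd²⁺]/[Sn²⁺] and the known concentrations, [Sn²⁺] in the denominator gives [Sn²⁺] = 0.37 M.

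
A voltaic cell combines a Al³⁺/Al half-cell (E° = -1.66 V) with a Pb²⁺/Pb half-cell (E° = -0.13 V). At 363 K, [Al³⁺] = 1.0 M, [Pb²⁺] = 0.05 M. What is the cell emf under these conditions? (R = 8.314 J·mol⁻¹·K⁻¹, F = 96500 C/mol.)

1.48 V

The Pb²⁺/Pb couple has the higher reduction potential and acts as the cathode, so E°_cell = -0.13 − (-1.66) = 1.53 V.
Balancing electrons gives n = 6; the reaction quotient is Q = [Al³⁺]^2/[Pb²⁺]^3 = 8000.
E = E° − (RT/nF) ln Q = 1.53 − (8.314×363)/(6×96500) × (8.987) = 1.530 − 0.047 = 1.483 V.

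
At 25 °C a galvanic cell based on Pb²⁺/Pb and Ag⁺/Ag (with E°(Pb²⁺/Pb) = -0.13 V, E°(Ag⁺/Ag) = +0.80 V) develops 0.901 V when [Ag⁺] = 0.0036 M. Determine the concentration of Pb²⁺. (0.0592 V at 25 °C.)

From the Nernst equation, log Q = n(E° − E)/0.0592 = 2(0.93 − 0.901)/0.0592 = 0.980, so Q = 9.54.
With Q = [Pb²⁺]/[Ag⁺]^2 and the known concentrations, [Pb²⁺] in the numerator gives [Pb²⁺] = 1.2 × 10^-4 M.

1.2 × 10^-4 M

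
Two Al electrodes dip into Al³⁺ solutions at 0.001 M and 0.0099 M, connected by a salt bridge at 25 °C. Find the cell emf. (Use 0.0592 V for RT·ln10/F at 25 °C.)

0.020 V

Both half-cells are Al³⁺/Al, so E°_cell = 0. The concentrated side is the cathode; the cell reaction moves Al³⁺ from high to low concentration with n = 3.
Q = [Al³⁺]_dilute/[Al³⁺]_conc = 0.001/0.0099 = 0.101.
E = 0 − (0.0592/3) log Q = −(0.0592/3)(-0.996) = 0.0197 V.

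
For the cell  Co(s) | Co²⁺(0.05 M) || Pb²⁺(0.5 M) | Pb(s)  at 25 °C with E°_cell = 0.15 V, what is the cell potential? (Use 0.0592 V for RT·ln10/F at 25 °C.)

0.180 V

Balancing electrons gives n = 2; the reaction quotient is Q = [Co²⁺]/[Pb²⁺] = 0.100.
At 25 °C, E = E° − (0.0592/n) log Q = 0.15 − (0.0592/2)(-1.000) = 0.150 + 0.030 = 0.180 V.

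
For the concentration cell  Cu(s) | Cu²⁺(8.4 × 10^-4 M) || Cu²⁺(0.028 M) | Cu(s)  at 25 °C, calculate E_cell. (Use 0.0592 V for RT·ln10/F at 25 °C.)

Both half-cells are Cu²⁺/Cu, so E°_cell = 0. The concentrated side is the cathode; the cell reaction moves Cu²⁺ from high to low concentration with n = 2.
Q = [Cu²⁺]_dilute/[Cu²⁺]_conc = 8.4 × 10^-4/0.028 = 0.0300.
E = 0 − (0.0592/2) log Q = −(0.0592/2)(-1.523) = 0.0451 V.

0.045 V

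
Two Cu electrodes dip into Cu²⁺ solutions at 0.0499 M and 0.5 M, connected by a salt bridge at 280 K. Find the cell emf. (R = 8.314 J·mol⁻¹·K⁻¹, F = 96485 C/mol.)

0.028 V

Both half-cells are Cu²⁺/Cu, so E°_cell = 0. The concentrated side is the cathode; the cell reaction moves Cu²⁺ from high to low concentration with n = 2.
Q = [Cu²⁺]_dilute/[Cu²⁺]_conc = 0.0499/0.5 = 0.0998.
E = 0 − (RT/nF) ln Q = −((8.314×280)/(2×96485))(-2.305) = 0.0278 V.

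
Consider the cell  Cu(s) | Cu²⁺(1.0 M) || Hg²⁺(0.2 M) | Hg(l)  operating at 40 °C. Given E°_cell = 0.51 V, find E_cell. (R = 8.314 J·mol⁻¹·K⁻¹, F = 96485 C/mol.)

Balancing electrons gives n = 2; the reaction quotient is Q = [Cu²⁺]/[Hg²⁺] = 5.00.
E = E° − (RT/nF) ln Q = 0.51 − (8.314×313)/(2×96485) × (1.609) = 0.510 − 0.022 = 0.488 V.

0.488 V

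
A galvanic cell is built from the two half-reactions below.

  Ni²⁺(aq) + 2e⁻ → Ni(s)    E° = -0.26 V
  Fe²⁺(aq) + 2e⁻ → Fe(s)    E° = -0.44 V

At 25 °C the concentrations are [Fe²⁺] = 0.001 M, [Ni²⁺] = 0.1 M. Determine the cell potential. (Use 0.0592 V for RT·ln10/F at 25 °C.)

The Ni²⁺/Ni couple has the higher reduction potential and acts as the cathode, so E°_cell = -0.26 − (-0.44) = 0.18 V.
Balancing electrons gives n = 2; the reaction quotient is Q = [Fe²⁺]/[Ni²⁺] = 0.0100.
At 25 °C, E = E° − (0.0592/n) log Q = 0.18 − (0.0592/2)(-2.000) = 0.180 + 0.059 = 0.239 V.

0.239 V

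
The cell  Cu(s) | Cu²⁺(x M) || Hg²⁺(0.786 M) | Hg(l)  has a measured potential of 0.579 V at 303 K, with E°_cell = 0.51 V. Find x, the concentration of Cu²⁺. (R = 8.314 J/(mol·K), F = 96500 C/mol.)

0.004 M

From the Nernst equation, ln Q = nF(E° − E)/RT = 2×96500×(0.51 − 0.579)/(8.314×303) = -5.286, so Q = 0.00506.
With Q = [Cu²⁺]/[Hg²⁺] and the known concentrations, [Cu²⁺] in the numerator gives [Cu²⁺] = 0.004 M.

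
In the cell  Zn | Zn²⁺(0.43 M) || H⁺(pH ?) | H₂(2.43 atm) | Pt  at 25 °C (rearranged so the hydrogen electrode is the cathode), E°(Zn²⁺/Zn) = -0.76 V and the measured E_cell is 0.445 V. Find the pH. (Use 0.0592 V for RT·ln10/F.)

pH = 5.31

E°_cell = 0.76 V and n = 2.
log Q = n(E° − E)/0.0592 = 2×(0.76 − 0.445)/0.0592 = 10.642.
With Q = [Zn²⁺]·P(H₂) / [H⁺]^2, solving for [H⁺] gives log[H⁺] = -5.311, so pH = 5.31.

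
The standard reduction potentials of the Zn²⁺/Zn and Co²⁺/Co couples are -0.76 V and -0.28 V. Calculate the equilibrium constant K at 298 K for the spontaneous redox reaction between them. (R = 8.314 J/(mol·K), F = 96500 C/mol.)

E°_cell = -0.28 − (-0.76) = 0.48 V, with n = 2 electrons transferred.
At equilibrium E = 0, so the Nernst equation gives ln K = nFE°/RT = (2)(96500)(0.48)/((8.314)(298)) = 37.39.
K = e^37.39 = 1.7 × 10^16.

1.7 × 10^16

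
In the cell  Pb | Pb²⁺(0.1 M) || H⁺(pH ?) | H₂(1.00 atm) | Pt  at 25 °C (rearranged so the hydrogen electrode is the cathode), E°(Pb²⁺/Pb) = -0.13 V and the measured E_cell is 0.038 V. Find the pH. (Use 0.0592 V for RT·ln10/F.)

pH = 2.05

E°_cell = 0.13 V and n = 2.
log Q = n(E° − E)/0.0592 = 2×(0.13 − 0.038)/0.0592 = 3.108.
With Q = [Pb²⁺]·P(H₂) / [H⁺]^2, solving for [H⁺] gives log[H⁺] = -2.054, so pH = 2.05.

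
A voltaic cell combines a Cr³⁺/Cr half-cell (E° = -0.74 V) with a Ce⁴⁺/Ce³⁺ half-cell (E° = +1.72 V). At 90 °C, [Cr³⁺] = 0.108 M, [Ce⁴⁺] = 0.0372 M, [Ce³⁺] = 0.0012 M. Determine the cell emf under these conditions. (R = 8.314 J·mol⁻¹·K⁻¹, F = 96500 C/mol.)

The Ce⁴⁺/Ce³⁺ couple has the higher reduction potential and acts as the cathode, so E°_cell = +1.72 − (-0.74) = 2.46 V.
Balancing electrons gives n = 3; the reaction quotient is Q = [Cr³⁺]·[Ce³⁺]^3/[Ce⁴⁺]^3 = 3.63 × 10^-6.
E = E° − (RT/nF) ln Q = 2.46 − (8.314×363)/(3×96500) × (-12.528) = 2.460 + 0.131 = 2.591 V.

2.59 V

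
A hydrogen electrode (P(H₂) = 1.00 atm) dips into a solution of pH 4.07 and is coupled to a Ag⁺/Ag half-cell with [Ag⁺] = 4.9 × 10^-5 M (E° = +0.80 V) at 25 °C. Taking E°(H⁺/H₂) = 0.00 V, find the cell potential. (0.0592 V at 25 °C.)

0.79 V

The Ag⁺/Ag couple is the cathode, so E°_cell = 0.80 V; n = 2.
[H⁺] = 10^(−4.07) = 8.5 × 10^-5 M, and Q = [H⁺]^2 / ([Ag⁺]^2·P(H₂)) = 3.02.
E = E° − (0.0592/2) log Q = 0.80 − (0.0592/2)(0.480) = 0.786 V.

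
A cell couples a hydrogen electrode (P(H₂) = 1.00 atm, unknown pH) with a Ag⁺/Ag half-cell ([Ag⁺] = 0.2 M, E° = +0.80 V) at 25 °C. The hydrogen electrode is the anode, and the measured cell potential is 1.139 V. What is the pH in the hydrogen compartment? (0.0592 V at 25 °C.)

pH = 6.43

E°_cell = 0.80 V and n = 2.
log Q = n(E° − E)/0.0592 = 2×(0.80 − 1.139)/0.0592 = -11.453.
With Q = [H⁺]^2 / ([Ag⁺]^2·P(H₂)), solving for [H⁺] gives log[H⁺] = -6.425, so pH = 6.43.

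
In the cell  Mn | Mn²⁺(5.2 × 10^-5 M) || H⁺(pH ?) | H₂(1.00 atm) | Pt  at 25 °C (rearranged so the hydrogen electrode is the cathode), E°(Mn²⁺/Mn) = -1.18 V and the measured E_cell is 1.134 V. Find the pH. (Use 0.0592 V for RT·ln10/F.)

pH = 2.92

E°_cell = 1.18 V and n = 2.
log Q = n(E° − E)/0.0592 = 2×(1.18 − 1.134)/0.0592 = 1.554.
With Q = [Mn²⁺]·P(H₂) / [H⁺]^2, solving for [H⁺] gives log[H⁺] = -2.919, so pH = 2.92.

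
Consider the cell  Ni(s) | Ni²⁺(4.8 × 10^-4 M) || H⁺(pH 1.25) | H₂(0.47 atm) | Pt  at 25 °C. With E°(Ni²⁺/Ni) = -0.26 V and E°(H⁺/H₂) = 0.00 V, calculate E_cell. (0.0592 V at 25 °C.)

The hydrogen couple is the cathode, so E°_cell = 0.26 V; n = 2.
[H⁺] = 10^(−1.25) = 0.056 M, and Q = [Ni²⁺]·P(H₂) / [H⁺]^2 = 0.0713.
E = E° − (0.0592/2) log Q = 0.26 − (0.0592/2)(-1.147) = 0.294 V.

0.29 V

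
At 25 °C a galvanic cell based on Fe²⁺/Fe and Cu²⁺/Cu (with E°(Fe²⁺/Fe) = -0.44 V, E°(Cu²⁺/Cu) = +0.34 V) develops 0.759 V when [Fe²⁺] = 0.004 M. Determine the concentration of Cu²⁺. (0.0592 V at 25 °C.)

7.8 × 10^-4 M

From the Nernst equation, log Q = n(E° − E)/0.0592 = 2(0.78 − 0.759)/0.0592 = 0.709, so Q = 5.12.
With Q = [Fe²⁺]/[Cu²⁺] and the known concentrations, [Cu²⁺] in the denominator gives [Cu²⁺] = 7.8 × 10^-4 M.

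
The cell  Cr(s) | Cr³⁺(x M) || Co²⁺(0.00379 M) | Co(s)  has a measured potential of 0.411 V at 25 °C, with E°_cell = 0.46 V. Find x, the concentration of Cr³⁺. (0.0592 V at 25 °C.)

From the Nernst equation, log Q = n(E° − E)/0.0592 = 6(0.46 − 0.411)/0.0592 = 4.966, so Q = 9.25 × 10^4.
With Q = [Cr³⁺]^2/[Co²⁺]^3 and the known concentrations, [Cr³⁺]^2 in the numerator gives [Cr³⁺] = 0.071 M.

0.071 M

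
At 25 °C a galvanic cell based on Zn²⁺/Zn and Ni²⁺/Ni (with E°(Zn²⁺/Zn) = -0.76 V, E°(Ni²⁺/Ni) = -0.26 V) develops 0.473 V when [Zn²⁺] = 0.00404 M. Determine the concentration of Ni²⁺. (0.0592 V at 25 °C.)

From the Nernst equation, log Q = n(E° − E)/0.0592 = 2(0.50 − 0.473)/0.0592 = 0.912, so Q = 8.17.
With Q = [Zn²⁺]/[Ni²⁺] and the known concentrations, [Ni²⁺] in the denominator gives [Ni²⁺] = 4.9 × 10^-4 M.

4.9 × 10^-4 M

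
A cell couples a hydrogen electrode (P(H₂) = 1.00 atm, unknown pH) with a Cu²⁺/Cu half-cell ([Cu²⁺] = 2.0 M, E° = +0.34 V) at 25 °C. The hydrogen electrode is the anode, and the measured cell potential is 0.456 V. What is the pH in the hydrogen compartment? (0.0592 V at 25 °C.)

pH = 1.81

E°_cell = 0.34 V and n = 2.
log Q = n(E° − E)/0.0592 = 2×(0.34 − 0.456)/0.0592 = -3.919.
With Q = [H⁺]^2 / ([Cu²⁺]·P(H₂)), solving for [H⁺] gives log[H⁺] = -1.809, so pH = 1.81.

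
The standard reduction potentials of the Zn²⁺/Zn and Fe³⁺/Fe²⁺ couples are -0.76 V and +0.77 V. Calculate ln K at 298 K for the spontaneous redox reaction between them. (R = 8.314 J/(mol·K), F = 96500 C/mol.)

ln K = 119.2

E°_cell = +0.77 − (-0.76) = 1.53 V, with n = 2 electrons transferred.
At equilibrium E = 0, so the Nernst equation gives ln K = nFE°/RT = (2)(96500)(1.53)/((8.314)(298)) = 119.19.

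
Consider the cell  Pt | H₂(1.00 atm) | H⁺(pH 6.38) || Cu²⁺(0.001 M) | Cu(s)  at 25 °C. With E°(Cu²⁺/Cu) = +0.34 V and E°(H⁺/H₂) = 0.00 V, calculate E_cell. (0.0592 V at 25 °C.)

The Cu²⁺/Cu couple is the cathode, so E°_cell = 0.34 V; n = 2.
[H⁺] = 10^(−6.38) = 4.2 × 10^-7 M, and Q = [H⁺]^2 / ([Cu²⁺]·P(H₂)) = 1.74 × 10^-10.
E = E° − (0.0592/2) log Q = 0.34 − (0.0592/2)(-9.760) = 0.629 V.

0.63 V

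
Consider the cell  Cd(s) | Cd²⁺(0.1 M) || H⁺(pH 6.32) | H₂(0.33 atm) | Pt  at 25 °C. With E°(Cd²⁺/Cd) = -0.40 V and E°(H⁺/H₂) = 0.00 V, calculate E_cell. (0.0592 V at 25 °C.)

The hydrogen couple is the cathode, so E°_cell = 0.40 V; n = 2.
[H⁺] = 10^(−6.32) = 4.8 × 10^-7 M, and Q = [Cd²⁺]·P(H₂) / [H⁺]^2 = 1.44 × 10^11.
E = E° − (0.0592/2) log Q = 0.40 − (0.0592/2)(11.159) = 0.070 V.

0.070 V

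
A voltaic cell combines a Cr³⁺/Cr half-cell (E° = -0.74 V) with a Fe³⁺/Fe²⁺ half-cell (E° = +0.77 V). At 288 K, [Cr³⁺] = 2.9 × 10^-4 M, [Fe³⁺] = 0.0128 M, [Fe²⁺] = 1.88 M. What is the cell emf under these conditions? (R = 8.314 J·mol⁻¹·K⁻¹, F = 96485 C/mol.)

The Fe³⁺/Fe²⁺ couple has the higher reduction potential and acts as the cathode, so E°_cell = +0.77 − (-0.74) = 1.51 V.
Balancing electrons gives n = 3; the reaction quotient is Q = [Cr³⁺]·[Fe²⁺]^3/[Fe³⁺]^3 = 919.
E = E° − (RT/nF) ln Q = 1.51 − (8.314×288)/(3×96485) × (6.823) = 1.510 − 0.056 = 1.454 V.

1.45 V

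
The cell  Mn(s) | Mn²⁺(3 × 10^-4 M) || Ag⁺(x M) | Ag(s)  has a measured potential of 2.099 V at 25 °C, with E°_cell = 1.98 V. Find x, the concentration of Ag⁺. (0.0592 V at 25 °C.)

From the Nernst equation, log Q = n(E° − E)/0.0592 = 2(1.98 − 2.099)/0.0592 = -4.020, so Q = 9.54 × 10^-5.
With Q = [Mn²⁺]/[Ag⁺]^2 and the known concentrations, [Ag⁺]^2 in the denominator gives [Ag⁺] = 1.8 M.

1.8 M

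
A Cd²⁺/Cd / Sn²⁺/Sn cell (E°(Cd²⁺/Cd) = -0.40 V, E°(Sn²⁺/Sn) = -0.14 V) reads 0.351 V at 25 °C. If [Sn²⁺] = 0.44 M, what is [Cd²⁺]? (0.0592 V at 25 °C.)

From the Nernst equation, log Q = n(E° − E)/0.0592 = 2(0.26 − 0.351)/0.0592 = -3.074, so Q = 8.43 × 10^-4.
With Q = [Cd²⁺]/[Sn²⁺] and the known concentrations, [Cd²⁺] in the numerator gives [Cd²⁺] = 3.7 × 10^-4 M.

3.7 × 10^-4 M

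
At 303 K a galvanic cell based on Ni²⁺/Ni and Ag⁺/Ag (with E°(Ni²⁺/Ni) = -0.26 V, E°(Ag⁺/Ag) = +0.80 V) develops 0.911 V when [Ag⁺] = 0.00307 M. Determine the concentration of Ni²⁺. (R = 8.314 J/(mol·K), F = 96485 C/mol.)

From the Nernst equation, ln Q = nF(E° − E)/RT = 2×96485×(1.06 − 0.911)/(8.314×303) = 11.414, so Q = 9.05 × 10^4.
With Q = [Ni²⁺]/[Ag⁺]^2 and the known concentrations, [Ni²⁺] in the numerator gives [Ni²⁺] = 0.85 M.

0.85 M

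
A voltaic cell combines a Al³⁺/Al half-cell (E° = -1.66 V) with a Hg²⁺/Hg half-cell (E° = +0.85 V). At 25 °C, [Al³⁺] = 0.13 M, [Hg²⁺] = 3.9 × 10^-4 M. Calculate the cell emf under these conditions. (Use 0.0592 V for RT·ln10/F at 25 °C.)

The Hg²⁺/Hg couple has the higher reduction potential and acts as the cathode, so E°_cell = +0.85 − (-1.66) = 2.51 V.
Balancing electrons gives n = 6; the reaction quotient is Q = [Al³⁺]^2/[Hg²⁺]^3 = 2.85 × 10^8.
At 25 °C, E = E° − (0.0592/n) log Q = 2.51 − (0.0592/6)(8.455) = 2.510 − 0.083 = 2.427 V.

2.43 V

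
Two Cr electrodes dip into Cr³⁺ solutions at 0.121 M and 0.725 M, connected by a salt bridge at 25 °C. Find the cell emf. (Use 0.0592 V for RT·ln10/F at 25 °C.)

0.015 V

Both half-cells are Cr³⁺/Cr, so E°_cell = 0. The concentrated side is the cathode; the cell reaction moves Cr³⁺ from high to low concentration with n = 3.
Q = [Cr³⁺]_dilute/[Cr³⁺]_conc = 0.121/0.725 = 0.167.
E = 0 − (0.0592/3) log Q = −(0.0592/3)(-0.778) = 0.0154 V.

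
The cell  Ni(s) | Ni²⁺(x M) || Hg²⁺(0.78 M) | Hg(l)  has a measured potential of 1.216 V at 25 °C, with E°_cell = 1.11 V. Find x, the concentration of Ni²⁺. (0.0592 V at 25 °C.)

2 × 10^-4 M

From the Nernst equation, log Q = n(E° − E)/0.0592 = 2(1.11 − 1.216)/0.0592 = -3.581, so Q = 2.62 × 10^-4.
With Q = [Ni²⁺]/[Hg²⁺] and the known concentrations, [Ni²⁺] in the numerator gives [Ni²⁺] = 2 × 10^-4 M.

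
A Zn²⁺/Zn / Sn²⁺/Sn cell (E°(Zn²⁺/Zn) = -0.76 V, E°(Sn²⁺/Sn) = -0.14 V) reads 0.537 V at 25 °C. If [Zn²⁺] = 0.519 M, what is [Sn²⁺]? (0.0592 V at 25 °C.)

From the Nernst equation, log Q = n(E° − E)/0.0592 = 2(0.62 − 0.537)/0.0592 = 2.804, so Q = 637.
With Q = [Zn²⁺]/[Sn²⁺] and the known concentrations, [Sn²⁺] in the denominator gives [Sn²⁺] = 8.1 × 10^-4 M.

8.1 × 10^-4 M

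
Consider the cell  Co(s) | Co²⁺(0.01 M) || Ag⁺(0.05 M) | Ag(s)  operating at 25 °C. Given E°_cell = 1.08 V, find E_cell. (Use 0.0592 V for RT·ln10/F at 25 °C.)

Balancing electrons gives n = 2; the reaction quotient is Q = [Co²⁺]/[Ag⁺]^2 = 4.00.
At 25 °C, E = E° − (0.0592/n) log Q = 1.08 − (0.0592/2)(0.602) = 1.080 − 0.018 = 1.062 V.

1.06 V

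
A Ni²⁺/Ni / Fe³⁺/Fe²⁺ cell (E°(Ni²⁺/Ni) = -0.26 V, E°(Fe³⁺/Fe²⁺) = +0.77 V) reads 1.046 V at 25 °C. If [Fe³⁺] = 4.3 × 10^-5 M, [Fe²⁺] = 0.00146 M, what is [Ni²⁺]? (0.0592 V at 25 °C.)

2.5 × 10^-4 M

From the Nernst equation, log Q = n(E° − E)/0.0592 = 2(1.03 − 1.046)/0.0592 = -0.541, so Q = 0.288.
With Q = [Ni²⁺]·[Fe²⁺]^2/[Fe³⁺]^2 and the known concentrations, [Ni²⁺] in the numerator gives [Ni²⁺] = 2.5 × 10^-4 M.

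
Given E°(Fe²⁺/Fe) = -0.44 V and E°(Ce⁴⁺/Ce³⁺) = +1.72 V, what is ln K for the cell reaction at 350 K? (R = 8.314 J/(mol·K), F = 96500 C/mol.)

ln K = 143.3

E°_cell = +1.72 − (-0.44) = 2.16 V, with n = 2 electrons transferred.
At equilibrium E = 0, so the Nernst equation gives ln K = nFE°/RT = (2)(96500)(2.16)/((8.314)(350)) = 143.26.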